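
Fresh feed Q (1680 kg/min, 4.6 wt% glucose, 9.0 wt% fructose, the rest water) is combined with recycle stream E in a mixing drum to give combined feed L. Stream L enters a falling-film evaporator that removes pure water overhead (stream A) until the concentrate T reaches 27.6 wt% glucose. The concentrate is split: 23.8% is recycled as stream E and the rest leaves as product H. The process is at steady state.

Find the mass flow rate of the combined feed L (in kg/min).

Overall glucose balance (none leaves overhead): glucose in fresh feed = glucose in product, i.e. 1680×0.046 = (1−0.238)·T·0.276.
T = 77.28/(0.276×0.762) = 367.45 kg/min.
Recycle E = 0.238×367.45 = 87.454 kg/min.
Combined feed L = 1680 + 87.454 = 1767.5 kg/min.

1767 kg/min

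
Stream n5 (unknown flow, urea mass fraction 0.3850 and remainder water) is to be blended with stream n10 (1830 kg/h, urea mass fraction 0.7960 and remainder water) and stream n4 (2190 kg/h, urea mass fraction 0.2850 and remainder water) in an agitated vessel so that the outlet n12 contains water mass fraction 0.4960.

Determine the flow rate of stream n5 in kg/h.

460.1 kg/h

Let n5 be the unknown flow. Total out = 4020 + n5.
water balance: 1939.2 + 0.615·n5 = 0.496·(4020 + n5)
(0.615 − 0.496)·n5 = 0.496×4020 − 1939.2 = 54.75
n5 = 54.75 / 0.119 = 460.08 kg/h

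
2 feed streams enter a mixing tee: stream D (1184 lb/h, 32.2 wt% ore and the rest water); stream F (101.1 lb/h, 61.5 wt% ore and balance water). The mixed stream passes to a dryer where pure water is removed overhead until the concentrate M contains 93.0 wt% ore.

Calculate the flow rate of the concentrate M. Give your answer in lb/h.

ore entering = 1184×0.322 + 101.1×0.615 = 443.42 lb/h.
All ore reports to M, so M = 443.42/0.930 = 476.8 lb/h.

476.8 lb/h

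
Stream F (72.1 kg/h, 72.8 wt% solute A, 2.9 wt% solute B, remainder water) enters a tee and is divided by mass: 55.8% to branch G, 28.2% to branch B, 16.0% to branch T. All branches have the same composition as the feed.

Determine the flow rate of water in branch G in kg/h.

9.776 kg/h

Branch G total = 0.558×72.1 = 40.232 kg/h.
water in G = 0.243×40.232 = 9.7763 kg/h.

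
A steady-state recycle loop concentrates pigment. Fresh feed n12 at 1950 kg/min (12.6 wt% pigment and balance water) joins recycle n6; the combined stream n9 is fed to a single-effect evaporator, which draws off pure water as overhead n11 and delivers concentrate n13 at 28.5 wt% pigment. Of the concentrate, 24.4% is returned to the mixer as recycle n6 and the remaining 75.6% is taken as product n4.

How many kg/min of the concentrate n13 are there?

1140 kg/min

Overall pigment balance (none leaves overhead): pigment in fresh feed = pigment in product, i.e. 1950×0.126 = (1−0.244)·n13·0.285.
n13 = 245.7/(0.285×0.756) = 1140.4 kg/min.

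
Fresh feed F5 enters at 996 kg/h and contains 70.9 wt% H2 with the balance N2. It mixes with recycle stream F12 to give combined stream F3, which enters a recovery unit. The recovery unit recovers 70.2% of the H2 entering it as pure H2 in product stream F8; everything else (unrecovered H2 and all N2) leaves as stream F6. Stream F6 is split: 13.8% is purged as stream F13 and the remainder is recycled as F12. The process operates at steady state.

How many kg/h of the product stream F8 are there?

667.1 kg/h

H2 in F3: m_A = 996×0.709 + (1−0.138)·(1−0.702)·m_A, so m_A = 706.16/0.7431 = 950.26 kg/h.
Product F8 = 0.702×950.26 = 667.09 kg/h.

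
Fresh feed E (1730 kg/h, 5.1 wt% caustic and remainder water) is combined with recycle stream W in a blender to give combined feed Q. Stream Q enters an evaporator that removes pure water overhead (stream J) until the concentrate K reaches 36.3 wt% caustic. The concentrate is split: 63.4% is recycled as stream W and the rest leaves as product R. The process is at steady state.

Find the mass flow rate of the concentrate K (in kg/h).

664.1 kg/h

Overall caustic balance (none leaves overhead): caustic in fresh feed = caustic in product, i.e. 1730×0.051 = (1−0.634)·K·0.363.
K = 88.23/(0.363×0.366) = 664.09 kg/h.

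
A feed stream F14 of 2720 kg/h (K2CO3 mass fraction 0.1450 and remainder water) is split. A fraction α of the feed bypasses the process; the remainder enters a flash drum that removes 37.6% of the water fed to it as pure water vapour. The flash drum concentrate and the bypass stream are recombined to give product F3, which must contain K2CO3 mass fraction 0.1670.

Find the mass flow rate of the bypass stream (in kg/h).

All 2720×0.145 = 394.4 kg/h of K2CO3 reaches F3, so F3 = 394.4/0.167 = 2361.7 kg/h and vapour = 358.32 kg/h.
The evaporator receives (1−α)·2720 of feed at 0.855 water and removes 0.376 of that water:
0.376×0.855×(1−α)×2720 = 358.32
(1−α) = 358.32/874.43 = 0.4098;  α = 0.5902.
Bypass flow = 0.5902×2720 = 1605.4 kg/h.

1605 kg/h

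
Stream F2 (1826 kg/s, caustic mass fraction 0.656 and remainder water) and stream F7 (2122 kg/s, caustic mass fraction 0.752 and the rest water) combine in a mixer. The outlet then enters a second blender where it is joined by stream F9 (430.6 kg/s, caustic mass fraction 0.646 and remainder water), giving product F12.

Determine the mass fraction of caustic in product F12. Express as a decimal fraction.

0.702

Overall, product flow = 4378.6 kg/s.
caustic in = 1826×0.656 + 2122×0.752 + 430.6×0.646 = 3071.8 kg/s.
caustic fraction in F12 = 0.702.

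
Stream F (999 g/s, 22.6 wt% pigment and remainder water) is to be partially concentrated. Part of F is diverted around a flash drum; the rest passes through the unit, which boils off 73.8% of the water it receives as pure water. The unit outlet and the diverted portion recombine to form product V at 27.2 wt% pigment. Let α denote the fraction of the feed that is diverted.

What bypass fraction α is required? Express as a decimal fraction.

All 999×0.226 = 225.77 g/s of pigment reaches V, so V = 225.77/0.272 = 830.05 g/s and vapour = 168.95 g/s.
The evaporator receives (1−α)·999 of feed at 0.774 water and removes 0.738 of that water:
0.738×0.774×(1−α)×999 = 168.95
(1−α) = 168.95/570.64 = 0.2961;  α = 0.7039.

0.704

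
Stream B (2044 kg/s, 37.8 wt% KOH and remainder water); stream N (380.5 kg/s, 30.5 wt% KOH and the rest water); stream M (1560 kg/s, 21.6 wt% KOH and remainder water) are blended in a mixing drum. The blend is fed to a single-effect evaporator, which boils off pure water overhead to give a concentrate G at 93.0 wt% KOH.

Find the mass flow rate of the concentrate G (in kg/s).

1318 kg/s

KOH entering = 2044×0.378 + 380.5×0.305 + 1560×0.216 = 1225.6 kg/s.
All KOH reports to G, so G = 1225.6/0.930 = 1317.9 kg/s.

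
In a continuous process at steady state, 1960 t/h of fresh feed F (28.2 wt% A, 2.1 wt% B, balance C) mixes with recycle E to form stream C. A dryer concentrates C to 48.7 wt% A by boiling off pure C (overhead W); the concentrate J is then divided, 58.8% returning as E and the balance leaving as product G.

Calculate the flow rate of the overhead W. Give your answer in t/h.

825.1 t/h

Overall A balance (none leaves overhead): A in fresh feed = A in product, i.e. 1960×0.282 = (1−0.588)·J·0.487.
J = 552.72/(0.487×0.412) = 2754.7 t/h.
Recycle E = 0.588×2754.7 = 1619.8 t/h.
Combined feed C = 1960 + 1619.8 = 3579.8 t/h.
Overhead W = C − J = 3579.8 − 2754.7 = 825.05 t/h.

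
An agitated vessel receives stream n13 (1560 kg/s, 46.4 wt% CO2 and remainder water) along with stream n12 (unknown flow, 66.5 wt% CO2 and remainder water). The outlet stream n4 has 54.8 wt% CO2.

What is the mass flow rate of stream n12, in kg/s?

Let n12 be the unknown flow. Total out = 1560 + n12.
CO2 balance: 723.84 + 0.665·n12 = 0.548·(1560 + n12)
(0.665 − 0.548)·n12 = 0.548×1560 − 723.84 = 131.04
n12 = 131.04 / 0.117 = 1120 kg/s

1120 kg/s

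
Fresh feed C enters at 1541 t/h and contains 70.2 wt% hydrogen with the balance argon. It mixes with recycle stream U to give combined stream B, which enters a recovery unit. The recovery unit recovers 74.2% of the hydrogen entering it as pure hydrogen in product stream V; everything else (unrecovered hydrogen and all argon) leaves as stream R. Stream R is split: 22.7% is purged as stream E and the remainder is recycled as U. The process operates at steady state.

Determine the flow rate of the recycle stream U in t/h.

argon enters only via C and leaves only via the purge: 1541×0.298 = 0.227×(argon in R), and the recovery unit passes all argon, so argon in B = argon in R = 2023 t/h.
hydrogen in B: m_A = 1541×0.702 + (1−0.227)·(1−0.742)·m_A, so m_A = 1081.8/0.8006 = 1351.3 t/h.
R = (1−0.742)×1351.3 + 2023 = 2371.6 t/h.
Recycle U = (1−0.227)×2371.6 = 1833.3 t/h.

1833 t/h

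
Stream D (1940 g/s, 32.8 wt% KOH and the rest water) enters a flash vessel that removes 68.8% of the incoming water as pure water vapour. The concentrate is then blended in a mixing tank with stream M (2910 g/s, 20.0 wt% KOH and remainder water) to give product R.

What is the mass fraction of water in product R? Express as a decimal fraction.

Vapour removed = 0.688×0.672×1940 = 896.93 g/s; concentrate = 1043.1 g/s.
water reaching the mixer = 406.75 (from concentrate) + 2910×0.800 = 2734.7 g/s.
Product flow = 1043.1 + 2910 = 3953.1 g/s; water fraction = 0.692.

0.692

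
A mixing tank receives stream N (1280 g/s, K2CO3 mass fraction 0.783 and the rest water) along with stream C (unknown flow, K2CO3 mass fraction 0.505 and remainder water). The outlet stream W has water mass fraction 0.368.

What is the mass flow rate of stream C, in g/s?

Let C be the unknown flow. Total out = 1280 + C.
water balance: 277.76 + 0.495·C = 0.368·(1280 + C)
(0.495 − 0.368)·C = 0.368×1280 − 277.76 = 193.28
C = 193.28 / 0.127 = 1521.9 g/s

1522 g/s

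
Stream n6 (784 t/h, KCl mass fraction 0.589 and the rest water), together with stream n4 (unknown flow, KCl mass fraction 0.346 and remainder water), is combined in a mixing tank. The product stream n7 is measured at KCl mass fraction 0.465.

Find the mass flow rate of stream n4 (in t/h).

Let n4 be the unknown flow. Total out = 784 + n4.
KCl balance: 461.78 + 0.346·n4 = 0.465·(784 + n4)
(0.346 − 0.465)·n4 = 0.465×784 − 461.78 = -97.216
n4 = -97.216 / -0.119 = 816.94 t/h

816.9 t/h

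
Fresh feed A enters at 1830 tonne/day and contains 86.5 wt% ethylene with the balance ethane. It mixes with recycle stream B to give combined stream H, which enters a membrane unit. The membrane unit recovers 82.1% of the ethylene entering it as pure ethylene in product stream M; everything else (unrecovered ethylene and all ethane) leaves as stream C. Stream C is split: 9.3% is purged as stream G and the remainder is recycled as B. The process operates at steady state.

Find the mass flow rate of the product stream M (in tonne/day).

1551 tonne/day

ethylene in H: m_A = 1830×0.865 + (1−0.093)·(1−0.821)·m_A, so m_A = 1583/0.8376 = 1889.8 tonne/day.
Product M = 0.821×1889.8 = 1551.5 tonne/day.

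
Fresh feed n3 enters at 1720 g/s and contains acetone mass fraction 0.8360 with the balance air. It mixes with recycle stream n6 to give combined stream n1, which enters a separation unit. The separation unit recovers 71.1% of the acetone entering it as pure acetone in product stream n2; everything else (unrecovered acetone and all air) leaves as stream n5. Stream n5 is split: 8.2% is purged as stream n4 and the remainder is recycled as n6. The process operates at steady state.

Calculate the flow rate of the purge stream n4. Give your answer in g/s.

328.5 g/s

air enters only via n3 and leaves only via the purge: 1720×0.164 = 0.082×(air in n5), and the separation unit passes all air, so air in n1 = air in n5 = 3440 g/s.
acetone in n1: m_A = 1720×0.836 + (1−0.082)·(1−0.711)·m_A, so m_A = 1437.9/0.7347 = 1957.2 g/s.
n5 = (1−0.711)×1957.2 + 3440 = 4005.6 g/s.
Purge n4 = 0.082×4005.6 = 328.46 g/s.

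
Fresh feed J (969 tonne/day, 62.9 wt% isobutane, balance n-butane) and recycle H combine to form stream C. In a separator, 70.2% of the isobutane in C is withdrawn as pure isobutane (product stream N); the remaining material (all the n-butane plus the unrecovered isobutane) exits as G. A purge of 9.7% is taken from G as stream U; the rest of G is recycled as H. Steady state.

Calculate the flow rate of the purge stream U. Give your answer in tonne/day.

383.6 tonne/day

n-butane enters only via J and leaves only via the purge: 969×0.371 = 0.097×(n-butane in G), and the separator passes all n-butane, so n-butane in C = n-butane in G = 3706.2 tonne/day.
isobutane in C: m_A = 969×0.629 + (1−0.097)·(1−0.702)·m_A, so m_A = 609.5/0.7309 = 833.9 tonne/day.
G = (1−0.702)×833.9 + 3706.2 = 3954.7 tonne/day.
Purge U = 0.097×3954.7 = 383.6 tonne/day.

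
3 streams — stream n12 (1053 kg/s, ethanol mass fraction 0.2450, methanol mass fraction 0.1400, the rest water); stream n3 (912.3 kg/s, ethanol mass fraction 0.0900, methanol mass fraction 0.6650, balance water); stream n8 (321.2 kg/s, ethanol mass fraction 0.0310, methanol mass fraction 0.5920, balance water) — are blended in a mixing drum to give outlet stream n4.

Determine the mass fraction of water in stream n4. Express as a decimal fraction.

Total flow out = 1053 + 912.3 + 321.2 = 2286.5 kg/s.
water in = 1053×0.615 + 912.3×0.245 + 321.2×0.377 = 992.2 kg/s.
water mass fraction in n4 = 992.2/2286.5 = 0.4339.

0.4339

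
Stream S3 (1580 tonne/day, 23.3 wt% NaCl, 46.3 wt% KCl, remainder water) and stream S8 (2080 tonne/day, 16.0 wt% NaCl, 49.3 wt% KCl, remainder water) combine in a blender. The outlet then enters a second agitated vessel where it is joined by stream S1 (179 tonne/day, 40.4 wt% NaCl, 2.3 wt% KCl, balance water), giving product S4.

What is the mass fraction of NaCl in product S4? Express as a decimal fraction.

Overall, product flow = 3839 tonne/day.
NaCl in = 1580×0.233 + 2080×0.160 + 179×0.404 = 773.26 tonne/day.
NaCl fraction in S4 = 0.201.

0.201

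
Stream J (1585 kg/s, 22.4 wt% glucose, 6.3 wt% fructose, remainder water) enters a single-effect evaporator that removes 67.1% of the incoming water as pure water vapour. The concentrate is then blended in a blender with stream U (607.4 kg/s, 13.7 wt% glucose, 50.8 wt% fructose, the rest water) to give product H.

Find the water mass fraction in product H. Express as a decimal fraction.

0.410

Vapour removed = 0.671×0.713×1585 = 758.3 kg/s; concentrate = 826.7 kg/s.
water reaching the mixer = 371.8 (from concentrate) + 607.4×0.355 = 587.43 kg/s.
Product flow = 826.7 + 607.4 = 1434.1 kg/s; water fraction = 0.410.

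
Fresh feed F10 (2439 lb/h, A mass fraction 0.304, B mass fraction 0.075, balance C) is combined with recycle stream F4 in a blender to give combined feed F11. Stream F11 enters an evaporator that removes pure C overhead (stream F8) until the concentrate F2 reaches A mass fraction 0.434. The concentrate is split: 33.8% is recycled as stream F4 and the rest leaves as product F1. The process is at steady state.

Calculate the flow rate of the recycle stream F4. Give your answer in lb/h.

872.3 lb/h

Overall A balance (none leaves overhead): A in fresh feed = A in product, i.e. 2439×0.304 = (1−0.338)·F2·0.434.
F2 = 741.46/(0.434×0.662) = 2580.7 lb/h.
Recycle F4 = 0.338×2580.7 = 872.28 lb/h.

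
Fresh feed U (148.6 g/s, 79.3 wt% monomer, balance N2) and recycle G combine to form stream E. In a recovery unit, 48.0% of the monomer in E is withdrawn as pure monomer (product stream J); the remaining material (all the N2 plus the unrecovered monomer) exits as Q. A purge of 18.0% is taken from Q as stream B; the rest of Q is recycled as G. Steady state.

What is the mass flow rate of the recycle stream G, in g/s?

N2 enters only via U and leaves only via the purge: 148.6×0.207 = 0.180×(N2 in Q), and the recovery unit passes all N2, so N2 in E = N2 in Q = 170.89 g/s.
monomer in E: m_A = 148.6×0.793 + (1−0.180)·(1−0.480)·m_A, so m_A = 117.84/0.5736 = 205.44 g/s.
Q = (1−0.480)×205.44 + 170.89 = 277.72 g/s.
Recycle G = (1−0.180)×277.72 = 227.73 g/s.

227.7 g/s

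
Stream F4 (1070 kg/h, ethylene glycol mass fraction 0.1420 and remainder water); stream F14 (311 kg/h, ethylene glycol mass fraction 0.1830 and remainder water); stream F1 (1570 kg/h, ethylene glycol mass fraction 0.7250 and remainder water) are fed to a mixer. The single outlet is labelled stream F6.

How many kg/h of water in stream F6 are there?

water out = water in = 1070×0.858 + 311×0.817 + 1570×0.275 = 1603.9 kg/h.

1604 kg/h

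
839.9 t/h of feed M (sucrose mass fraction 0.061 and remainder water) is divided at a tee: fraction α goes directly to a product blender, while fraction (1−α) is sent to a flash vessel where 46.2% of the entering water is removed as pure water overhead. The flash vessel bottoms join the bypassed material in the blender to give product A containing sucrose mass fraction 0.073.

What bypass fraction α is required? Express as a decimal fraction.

0.621

All 839.9×0.061 = 51.234 t/h of sucrose reaches A, so A = 51.234/0.073 = 701.83 t/h and vapour = 138.07 t/h.
The evaporator receives (1−α)·839.9 of feed at 0.939 water and removes 0.462 of that water:
0.462×0.939×(1−α)×839.9 = 138.07
(1−α) = 138.07/364.36 = 0.3789;  α = 0.6211.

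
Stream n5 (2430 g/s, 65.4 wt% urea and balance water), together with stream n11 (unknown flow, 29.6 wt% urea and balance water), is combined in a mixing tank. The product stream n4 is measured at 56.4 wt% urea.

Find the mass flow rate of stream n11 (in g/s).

Let n11 be the unknown flow. Total out = 2430 + n11.
urea balance: 1589.2 + 0.296·n11 = 0.564·(2430 + n11)
(0.296 − 0.564)·n11 = 0.564×2430 − 1589.2 = -218.7
n11 = -218.7 / -0.268 = 816.04 g/s

816 g/s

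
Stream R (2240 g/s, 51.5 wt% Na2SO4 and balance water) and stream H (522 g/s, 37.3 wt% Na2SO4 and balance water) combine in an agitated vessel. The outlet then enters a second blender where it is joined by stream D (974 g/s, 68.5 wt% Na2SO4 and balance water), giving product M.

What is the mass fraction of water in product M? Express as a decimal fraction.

0.461

Overall, product flow = 3736 g/s.
water in = 2240×0.485 + 522×0.627 + 974×0.315 = 1720.5 g/s.
water fraction in M = 0.461.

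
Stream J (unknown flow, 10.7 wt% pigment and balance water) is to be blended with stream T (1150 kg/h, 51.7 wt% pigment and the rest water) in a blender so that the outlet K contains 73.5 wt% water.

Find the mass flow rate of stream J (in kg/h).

Let J be the unknown flow. Total out = 1150 + J.
water balance: 555.45 + 0.893·J = 0.735·(1150 + J)
(0.893 − 0.735)·J = 0.735×1150 − 555.45 = 289.8
J = 289.8 / 0.158 = 1834.2 kg/h

1834 kg/h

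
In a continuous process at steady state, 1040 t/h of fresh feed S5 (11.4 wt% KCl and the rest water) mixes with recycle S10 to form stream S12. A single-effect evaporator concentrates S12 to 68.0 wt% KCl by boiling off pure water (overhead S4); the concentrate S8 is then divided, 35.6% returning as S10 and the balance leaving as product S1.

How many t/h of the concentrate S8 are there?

270.7 t/h

Overall KCl balance (none leaves overhead): KCl in fresh feed = KCl in product, i.e. 1040×0.114 = (1−0.356)·S8·0.680.
S8 = 118.56/(0.680×0.644) = 270.73 t/h.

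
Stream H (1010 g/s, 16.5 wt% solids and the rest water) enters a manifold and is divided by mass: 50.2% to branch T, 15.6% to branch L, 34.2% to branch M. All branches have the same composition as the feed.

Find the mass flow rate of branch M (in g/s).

345.4 g/s

Branch M flow = 0.342×1010 = 345.42 g/s.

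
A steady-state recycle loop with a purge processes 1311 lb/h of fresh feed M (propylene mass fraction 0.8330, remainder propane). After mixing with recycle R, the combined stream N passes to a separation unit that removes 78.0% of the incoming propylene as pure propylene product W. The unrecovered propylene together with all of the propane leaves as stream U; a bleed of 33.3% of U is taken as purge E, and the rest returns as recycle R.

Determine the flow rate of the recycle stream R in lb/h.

626.3 lb/h

propane enters only via M and leaves only via the purge: 1311×0.167 = 0.333×(propane in U), and the separation unit passes all propane, so propane in N = propane in U = 657.47 lb/h.
propylene in N: m_A = 1311×0.833 + (1−0.333)·(1−0.780)·m_A, so m_A = 1092.1/0.8533 = 1279.9 lb/h.
U = (1−0.780)×1279.9 + 657.47 = 939.04 lb/h.
Recycle R = (1−0.333)×939.04 = 626.34 lb/h.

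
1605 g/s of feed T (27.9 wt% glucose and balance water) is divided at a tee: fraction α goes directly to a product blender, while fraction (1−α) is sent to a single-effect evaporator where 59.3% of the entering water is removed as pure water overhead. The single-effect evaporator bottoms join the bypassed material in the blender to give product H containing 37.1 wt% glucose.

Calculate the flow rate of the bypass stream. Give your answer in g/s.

All 1605×0.279 = 447.8 g/s of glucose reaches H, so H = 447.8/0.371 = 1207 g/s and vapour = 398.01 g/s.
The evaporator receives (1−α)·1605 of feed at 0.721 water and removes 0.593 of that water:
0.593×0.721×(1−α)×1605 = 398.01
(1−α) = 398.01/686.22 = 0.5800;  α = 0.4200.
Bypass flow = 0.4200×1605 = 674.11 g/s.

674.1 g/s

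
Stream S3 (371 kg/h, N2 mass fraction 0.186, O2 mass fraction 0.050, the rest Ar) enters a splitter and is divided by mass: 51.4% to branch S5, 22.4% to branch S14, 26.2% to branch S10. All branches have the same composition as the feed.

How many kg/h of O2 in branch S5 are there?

Branch S5 total = 0.514×371 = 190.69 kg/h.
O2 in S5 = 0.050×190.69 = 9.5347 kg/h.

9.535 kg/h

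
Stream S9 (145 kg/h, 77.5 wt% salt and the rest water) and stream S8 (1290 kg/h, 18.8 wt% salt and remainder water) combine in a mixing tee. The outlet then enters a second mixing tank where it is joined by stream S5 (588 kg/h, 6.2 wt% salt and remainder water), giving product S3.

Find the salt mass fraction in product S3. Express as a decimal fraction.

0.193

Overall, product flow = 2023 kg/h.
salt in = 145×0.775 + 1290×0.188 + 588×0.062 = 391.35 kg/h.
salt fraction in S3 = 0.193.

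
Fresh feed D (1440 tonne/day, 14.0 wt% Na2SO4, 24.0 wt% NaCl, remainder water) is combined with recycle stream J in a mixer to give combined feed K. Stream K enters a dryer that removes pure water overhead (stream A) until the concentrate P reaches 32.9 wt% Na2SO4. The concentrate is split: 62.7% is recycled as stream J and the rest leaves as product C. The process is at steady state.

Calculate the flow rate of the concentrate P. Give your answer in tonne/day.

1643 tonne/day

Overall Na2SO4 balance (none leaves overhead): Na2SO4 in fresh feed = Na2SO4 in product, i.e. 1440×0.140 = (1−0.627)·P·0.329.
P = 201.6/(0.329×0.373) = 1642.8 tonne/day.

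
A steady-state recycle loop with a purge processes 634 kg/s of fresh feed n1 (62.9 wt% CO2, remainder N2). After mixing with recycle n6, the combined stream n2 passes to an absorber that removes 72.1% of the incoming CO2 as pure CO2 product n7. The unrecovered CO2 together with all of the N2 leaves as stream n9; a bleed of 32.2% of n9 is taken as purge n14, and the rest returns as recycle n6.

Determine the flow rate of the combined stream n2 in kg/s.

N2 enters only via n1 and leaves only via the purge: 634×0.371 = 0.322×(N2 in n9), and the absorber passes all N2, so N2 in n2 = N2 in n9 = 730.48 kg/s.
CO2 in n2: m_A = 634×0.629 + (1−0.322)·(1−0.721)·m_A, so m_A = 398.79/0.8108 = 491.82 kg/s.
n2 = 491.82 + 730.48 = 1222.3 kg/s.

1222 kg/s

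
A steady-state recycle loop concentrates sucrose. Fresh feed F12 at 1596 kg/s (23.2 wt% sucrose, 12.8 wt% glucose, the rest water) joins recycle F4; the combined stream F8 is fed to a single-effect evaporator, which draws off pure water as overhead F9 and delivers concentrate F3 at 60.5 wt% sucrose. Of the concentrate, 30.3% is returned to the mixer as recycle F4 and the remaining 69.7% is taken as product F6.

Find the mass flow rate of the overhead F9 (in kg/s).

Overall sucrose balance (none leaves overhead): sucrose in fresh feed = sucrose in product, i.e. 1596×0.232 = (1−0.303)·F3·0.605.
F3 = 370.27/(0.605×0.697) = 878.08 kg/s.
Recycle F4 = 0.303×878.08 = 266.06 kg/s.
Combined feed F8 = 1596 + 266.06 = 1862.1 kg/s.
Overhead F9 = F8 − F3 = 1862.1 − 878.08 = 983.98 kg/s.

984 kg/s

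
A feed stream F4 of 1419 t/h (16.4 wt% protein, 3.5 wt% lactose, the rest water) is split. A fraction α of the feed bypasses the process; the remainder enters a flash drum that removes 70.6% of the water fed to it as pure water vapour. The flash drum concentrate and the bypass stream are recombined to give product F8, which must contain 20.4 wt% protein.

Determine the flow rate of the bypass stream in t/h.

927 t/h

All 1419×0.164 = 232.72 t/h of protein reaches F8, so F8 = 232.72/0.204 = 1140.8 t/h and vapour = 278.24 t/h.
The evaporator receives (1−α)·1419 of feed at 0.801 water and removes 0.706 of that water:
0.706×0.801×(1−α)×1419 = 278.24
(1−α) = 278.24/802.45 = 0.3467;  α = 0.6533.
Bypass flow = 0.6533×1419 = 926.99 t/h.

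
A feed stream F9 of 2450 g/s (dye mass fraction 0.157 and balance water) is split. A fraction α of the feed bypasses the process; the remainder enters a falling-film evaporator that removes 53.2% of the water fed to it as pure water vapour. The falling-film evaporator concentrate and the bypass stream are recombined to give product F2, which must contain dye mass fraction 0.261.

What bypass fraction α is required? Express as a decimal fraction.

0.112

All 2450×0.157 = 384.65 g/s of dye reaches F2, so F2 = 384.65/0.261 = 1473.8 g/s and vapour = 976.25 g/s.
The evaporator receives (1−α)·2450 of feed at 0.843 water and removes 0.532 of that water:
0.532×0.843×(1−α)×2450 = 976.25
(1−α) = 976.25/1098.8 = 0.8885;  α = 0.1115.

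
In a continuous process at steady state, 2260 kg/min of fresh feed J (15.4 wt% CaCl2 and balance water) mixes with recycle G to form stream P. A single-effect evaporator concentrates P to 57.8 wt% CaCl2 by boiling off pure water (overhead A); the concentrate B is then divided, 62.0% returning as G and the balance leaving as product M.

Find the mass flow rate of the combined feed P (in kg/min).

Overall CaCl2 balance (none leaves overhead): CaCl2 in fresh feed = CaCl2 in product, i.e. 2260×0.154 = (1−0.620)·B·0.578.
B = 348.04/(0.578×0.380) = 1584.6 kg/min.
Recycle G = 0.620×1584.6 = 982.45 kg/min.
Combined feed P = 2260 + 982.45 = 3242.4 kg/min.

3242 kg/min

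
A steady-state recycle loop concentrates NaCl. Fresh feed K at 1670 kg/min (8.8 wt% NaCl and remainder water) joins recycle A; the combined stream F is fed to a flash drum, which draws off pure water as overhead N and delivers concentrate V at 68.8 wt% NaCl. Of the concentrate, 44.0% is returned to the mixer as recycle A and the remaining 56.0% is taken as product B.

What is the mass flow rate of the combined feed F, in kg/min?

1838 kg/min

Overall NaCl balance (none leaves overhead): NaCl in fresh feed = NaCl in product, i.e. 1670×0.088 = (1−0.440)·V·0.688.
V = 146.96/(0.688×0.560) = 381.44 kg/min.
Recycle A = 0.440×381.44 = 167.83 kg/min.
Combined feed F = 1670 + 167.83 = 1837.8 kg/min.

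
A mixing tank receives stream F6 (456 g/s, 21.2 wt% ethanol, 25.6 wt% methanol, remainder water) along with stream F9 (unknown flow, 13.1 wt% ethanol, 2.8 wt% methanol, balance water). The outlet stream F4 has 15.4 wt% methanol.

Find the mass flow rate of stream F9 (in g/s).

369.1 g/s

Let F9 be the unknown flow. Total out = 456 + F9.
methanol balance: 116.74 + 0.028·F9 = 0.154·(456 + F9)
(0.028 − 0.154)·F9 = 0.154×456 − 116.74 = -46.512
F9 = -46.512 / -0.126 = 369.14 g/s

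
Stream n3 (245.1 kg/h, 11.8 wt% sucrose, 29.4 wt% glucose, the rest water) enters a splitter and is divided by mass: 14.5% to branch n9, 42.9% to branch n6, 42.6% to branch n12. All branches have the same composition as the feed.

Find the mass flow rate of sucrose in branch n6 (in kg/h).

Branch n6 total = 0.429×245.1 = 105.15 kg/h.
sucrose in n6 = 0.118×105.15 = 12.407 kg/h.

12.41 kg/h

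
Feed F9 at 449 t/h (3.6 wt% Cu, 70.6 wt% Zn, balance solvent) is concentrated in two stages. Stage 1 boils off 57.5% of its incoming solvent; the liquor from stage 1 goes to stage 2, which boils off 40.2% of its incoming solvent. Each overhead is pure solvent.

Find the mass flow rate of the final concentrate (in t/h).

solvent in feed = 449×0.258 = 115.84 t/h.
After stage 1: solvent left = (1−0.575)×115.84 = 49.233; stream total = 382.39 t/h.
After stage 2: solvent left = (1−0.402)×49.233 = 29.441; final concentrate = 362.6 t/h.

362.6 t/h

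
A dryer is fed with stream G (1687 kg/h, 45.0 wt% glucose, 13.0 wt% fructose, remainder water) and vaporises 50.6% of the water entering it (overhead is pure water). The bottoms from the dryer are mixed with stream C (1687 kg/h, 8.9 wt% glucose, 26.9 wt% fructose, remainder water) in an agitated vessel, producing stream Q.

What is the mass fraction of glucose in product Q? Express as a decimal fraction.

Vapour removed = 0.506×0.420×1687 = 358.52 kg/h; concentrate = 1328.5 kg/h.
glucose reaching the mixer = 759.15 (from concentrate) + 1687×0.089 = 909.29 kg/h.
Product flow = 1328.5 + 1687 = 3015.5 kg/h; glucose fraction = 0.302.

0.302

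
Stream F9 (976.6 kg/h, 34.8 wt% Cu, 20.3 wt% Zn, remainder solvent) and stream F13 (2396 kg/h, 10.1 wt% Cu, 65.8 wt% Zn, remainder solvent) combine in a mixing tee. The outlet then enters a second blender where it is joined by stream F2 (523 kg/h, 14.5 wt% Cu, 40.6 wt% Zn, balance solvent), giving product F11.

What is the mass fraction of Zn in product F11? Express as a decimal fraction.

Overall, product flow = 3895.6 kg/h.
Zn in = 976.6×0.203 + 2396×0.658 + 523×0.406 = 1987.2 kg/h.
Zn fraction in F11 = 0.510.

0.510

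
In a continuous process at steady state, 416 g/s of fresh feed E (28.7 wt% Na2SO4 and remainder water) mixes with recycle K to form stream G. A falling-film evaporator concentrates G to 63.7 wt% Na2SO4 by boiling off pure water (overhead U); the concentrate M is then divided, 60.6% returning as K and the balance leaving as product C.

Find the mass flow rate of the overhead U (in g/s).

Overall Na2SO4 balance (none leaves overhead): Na2SO4 in fresh feed = Na2SO4 in product, i.e. 416×0.287 = (1−0.606)·M·0.637.
M = 119.39/(0.637×0.394) = 475.71 g/s.
Recycle K = 0.606×475.71 = 288.28 g/s.
Combined feed G = 416 + 288.28 = 704.28 g/s.
Overhead U = G − M = 704.28 − 475.71 = 228.57 g/s.

228.6 g/s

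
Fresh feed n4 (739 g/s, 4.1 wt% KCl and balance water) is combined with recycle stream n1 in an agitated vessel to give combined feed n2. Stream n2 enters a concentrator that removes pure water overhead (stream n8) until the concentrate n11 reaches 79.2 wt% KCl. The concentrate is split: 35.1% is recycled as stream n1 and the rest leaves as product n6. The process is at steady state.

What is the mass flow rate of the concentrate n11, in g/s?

Overall KCl balance (none leaves overhead): KCl in fresh feed = KCl in product, i.e. 739×0.041 = (1−0.351)·n11·0.792.
n11 = 30.299/(0.792×0.649) = 58.947 g/s.

58.95 g/s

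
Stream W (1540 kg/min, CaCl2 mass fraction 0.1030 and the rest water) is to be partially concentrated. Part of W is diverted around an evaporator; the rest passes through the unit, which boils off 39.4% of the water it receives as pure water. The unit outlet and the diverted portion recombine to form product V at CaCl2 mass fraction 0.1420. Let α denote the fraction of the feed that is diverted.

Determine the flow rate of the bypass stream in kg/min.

All 1540×0.103 = 158.62 kg/min of CaCl2 reaches V, so V = 158.62/0.142 = 1117 kg/min and vapour = 422.96 kg/min.
The evaporator receives (1−α)·1540 of feed at 0.897 water and removes 0.394 of that water:
0.394×0.897×(1−α)×1540 = 422.96
(1−α) = 422.96/544.26 = 0.7771;  α = 0.2229.
Bypass flow = 0.2229×1540 = 343.24 kg/min.

343.2 kg/min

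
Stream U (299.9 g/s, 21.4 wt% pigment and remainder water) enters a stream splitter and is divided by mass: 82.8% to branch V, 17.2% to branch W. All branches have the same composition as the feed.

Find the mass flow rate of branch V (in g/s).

248.3 g/s

Branch V flow = 0.828×299.9 = 248.32 g/s.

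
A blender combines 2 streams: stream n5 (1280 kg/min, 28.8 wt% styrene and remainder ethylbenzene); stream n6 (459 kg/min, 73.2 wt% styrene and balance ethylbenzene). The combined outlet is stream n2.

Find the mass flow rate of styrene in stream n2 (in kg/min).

styrene out = styrene in = 1280×0.288 + 459×0.732 = 704.63 kg/min.

704.6 kg/min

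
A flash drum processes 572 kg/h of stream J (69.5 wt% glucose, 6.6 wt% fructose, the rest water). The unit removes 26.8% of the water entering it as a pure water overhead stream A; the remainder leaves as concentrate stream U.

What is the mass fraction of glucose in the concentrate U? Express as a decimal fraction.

glucose is not removed: 572×0.695 = 397.54 kg/h of glucose enters U.
water entering = 572×0.239 = 136.71 kg/h; overhead removed = 0.268×136.71 = 36.638 kg/h.
Concentrate = 572 − 36.638 = 535.36 kg/h.
Mass fraction = 397.54/535.36 = 0.743.

0.743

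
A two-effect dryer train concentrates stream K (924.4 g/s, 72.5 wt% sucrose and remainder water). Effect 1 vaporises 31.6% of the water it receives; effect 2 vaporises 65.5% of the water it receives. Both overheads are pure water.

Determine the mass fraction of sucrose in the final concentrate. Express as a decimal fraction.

0.918

water in feed = 924.4×0.275 = 254.21 g/s.
After stage 1: water left = (1−0.316)×254.21 = 173.88; stream total = 844.07 g/s.
After stage 2: water left = (1−0.655)×173.88 = 59.988; final concentrate = 730.18 g/s.
sucrose fraction = 670.19/730.18 = 0.918.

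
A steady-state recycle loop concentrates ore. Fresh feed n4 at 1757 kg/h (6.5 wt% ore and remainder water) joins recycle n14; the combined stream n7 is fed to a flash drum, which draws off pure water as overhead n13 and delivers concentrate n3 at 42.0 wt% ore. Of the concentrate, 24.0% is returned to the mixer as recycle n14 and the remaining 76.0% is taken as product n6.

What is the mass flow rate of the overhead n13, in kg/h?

1485 kg/h

Overall ore balance (none leaves overhead): ore in fresh feed = ore in product, i.e. 1757×0.065 = (1−0.240)·n3·0.420.
n3 = 114.2/(0.420×0.760) = 357.79 kg/h.
Recycle n14 = 0.240×357.79 = 85.868 kg/h.
Combined feed n7 = 1757 + 85.868 = 1842.9 kg/h.
Overhead n13 = n7 − n3 = 1842.9 − 357.79 = 1485.1 kg/h.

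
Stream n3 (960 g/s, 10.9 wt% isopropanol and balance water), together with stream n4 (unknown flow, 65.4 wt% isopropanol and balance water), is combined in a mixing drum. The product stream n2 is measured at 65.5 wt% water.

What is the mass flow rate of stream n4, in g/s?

733.2 g/s

Let n4 be the unknown flow. Total out = 960 + n4.
water balance: 855.36 + 0.346·n4 = 0.655·(960 + n4)
(0.346 − 0.655)·n4 = 0.655×960 − 855.36 = -226.56
n4 = -226.56 / -0.309 = 733.2 g/s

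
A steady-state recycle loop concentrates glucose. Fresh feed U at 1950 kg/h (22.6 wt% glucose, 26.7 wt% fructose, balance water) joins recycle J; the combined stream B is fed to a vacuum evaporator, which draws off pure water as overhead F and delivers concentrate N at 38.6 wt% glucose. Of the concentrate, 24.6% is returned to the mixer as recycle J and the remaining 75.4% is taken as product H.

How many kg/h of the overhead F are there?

Overall glucose balance (none leaves overhead): glucose in fresh feed = glucose in product, i.e. 1950×0.226 = (1−0.246)·N·0.386.
N = 440.7/(0.386×0.754) = 1514.2 kg/h.
Recycle J = 0.246×1514.2 = 372.49 kg/h.
Combined feed B = 1950 + 372.49 = 2322.5 kg/h.
Overhead F = B − N = 2322.5 − 1514.2 = 808.29 kg/h.

808.3 kg/h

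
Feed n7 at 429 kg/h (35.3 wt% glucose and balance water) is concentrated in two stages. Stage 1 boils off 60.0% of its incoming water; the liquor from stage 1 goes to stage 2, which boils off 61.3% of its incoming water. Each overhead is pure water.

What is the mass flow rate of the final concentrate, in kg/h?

water in feed = 429×0.647 = 277.56 kg/h.
After stage 1: water left = (1−0.600)×277.56 = 111.03; stream total = 262.46 kg/h.
After stage 2: water left = (1−0.613)×111.03 = 42.967; final concentrate = 194.4 kg/h.

194.4 kg/h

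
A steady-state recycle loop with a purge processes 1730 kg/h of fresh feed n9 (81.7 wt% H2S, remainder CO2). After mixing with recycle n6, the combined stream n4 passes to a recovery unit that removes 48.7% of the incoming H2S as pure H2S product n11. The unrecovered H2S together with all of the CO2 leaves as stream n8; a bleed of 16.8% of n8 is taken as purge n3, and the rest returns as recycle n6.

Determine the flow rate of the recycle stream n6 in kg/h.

2620 kg/h

CO2 enters only via n9 and leaves only via the purge: 1730×0.183 = 0.168×(CO2 in n8), and the recovery unit passes all CO2, so CO2 in n4 = CO2 in n8 = 1884.5 kg/h.
H2S in n4: m_A = 1730×0.817 + (1−0.168)·(1−0.487)·m_A, so m_A = 1413.4/0.5732 = 2465.9 kg/h.
n8 = (1−0.487)×2465.9 + 1884.5 = 3149.5 kg/h.
Recycle n6 = (1−0.168)×3149.5 = 2620.4 kg/h.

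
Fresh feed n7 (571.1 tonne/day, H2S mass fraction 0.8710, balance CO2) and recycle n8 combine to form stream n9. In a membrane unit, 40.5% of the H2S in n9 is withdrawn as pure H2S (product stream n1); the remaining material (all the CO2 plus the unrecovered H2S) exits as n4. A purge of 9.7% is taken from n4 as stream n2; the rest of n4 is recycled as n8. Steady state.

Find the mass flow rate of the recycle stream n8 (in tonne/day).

1263 tonne/day

CO2 enters only via n7 and leaves only via the purge: 571.1×0.129 = 0.097×(CO2 in n4), and the membrane unit passes all CO2, so CO2 in n9 = CO2 in n4 = 759.5 tonne/day.
H2S in n9: m_A = 571.1×0.871 + (1−0.097)·(1−0.405)·m_A, so m_A = 497.43/0.4627 = 1075 tonne/day.
n4 = (1−0.405)×1075 + 759.5 = 1399.1 tonne/day.
Recycle n8 = (1−0.097)×1399.1 = 1263.4 tonne/day.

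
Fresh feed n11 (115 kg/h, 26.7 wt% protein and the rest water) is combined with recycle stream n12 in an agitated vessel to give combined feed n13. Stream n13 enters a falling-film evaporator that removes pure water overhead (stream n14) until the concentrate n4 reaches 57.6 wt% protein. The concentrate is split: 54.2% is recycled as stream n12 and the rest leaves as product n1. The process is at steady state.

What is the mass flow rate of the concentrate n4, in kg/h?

Overall protein balance (none leaves overhead): protein in fresh feed = protein in product, i.e. 115×0.267 = (1−0.542)·n4·0.576.
n4 = 30.705/(0.576×0.458) = 116.39 kg/h.

116.4 kg/h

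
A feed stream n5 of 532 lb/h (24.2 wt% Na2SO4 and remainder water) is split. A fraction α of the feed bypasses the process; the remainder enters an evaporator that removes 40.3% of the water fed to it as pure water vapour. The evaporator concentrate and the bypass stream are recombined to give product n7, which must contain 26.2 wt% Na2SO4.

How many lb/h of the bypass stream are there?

399.1 lb/h

All 532×0.242 = 128.74 lb/h of Na2SO4 reaches n7, so n7 = 128.74/0.262 = 491.39 lb/h and vapour = 40.611 lb/h.
The evaporator receives (1−α)·532 of feed at 0.758 water and removes 0.403 of that water:
0.403×0.758×(1−α)×532 = 40.611
(1−α) = 40.611/162.51 = 0.2499;  α = 0.7501.
Bypass flow = 0.7501×532 = 399.06 lb/h.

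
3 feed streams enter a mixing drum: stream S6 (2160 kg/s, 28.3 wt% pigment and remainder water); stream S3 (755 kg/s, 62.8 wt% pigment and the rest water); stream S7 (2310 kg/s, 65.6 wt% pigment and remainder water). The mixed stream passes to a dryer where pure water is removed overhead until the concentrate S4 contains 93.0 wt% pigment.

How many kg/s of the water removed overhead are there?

2428 kg/s

pigment entering = 2160×0.283 + 755×0.628 + 2310×0.656 = 2600.8 kg/s.
All pigment reports to S4, so S4 = 2600.8/0.930 = 2796.5 kg/s.
Total feed = 5225 kg/s; overhead = 5225 − 2796.5 = 2428.5 kg/s.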